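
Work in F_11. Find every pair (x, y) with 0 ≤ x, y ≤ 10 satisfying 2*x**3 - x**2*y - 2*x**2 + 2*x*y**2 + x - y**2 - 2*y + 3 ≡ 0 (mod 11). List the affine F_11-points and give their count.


Affine F_11-points: {(0, 1), (0, 8), (1, 6), (1, 8), (2, 3), (2, 10), (4, 4), (4, 8), (6, 10), (9, 2), (9, 10)}; count = 11.

For each of the 121 pairs (x, y) ∈ F_11², evaluate f(x, y) mod 11. Record the zeros.
  x = 0: [0↦3, 1↦0, 2↦6, 3↦10, 4↦1, 5↦1, 6↦10, 7↦6, 8↦0, 9↦3, 10↦4]  zeros at y ∈ {1, 8}
  x = 1: [0↦4, 1↦2, 2↦2, 3↦4, 4↦8, 5↦3, 6↦0, 7↦10, 8↦0, 9↦3, 10↦8]  zeros at y ∈ {6, 8}
  x = 2: [0↦2, 1↦10, 2↦2, 3↦0, 4↦4, 5↦3, 6↦8, 7↦8, 8↦3, 9↦4, 10↦0]  zeros at y ∈ {3, 10}
  x = 3: [0↦9, 1↦3, 2↦7, 3↦10, 4↦1, 5↦2, 6↦2, 7↦1, 8↦10, 9↦7, 10↦3]  zeros at y ∈ ∅
  x = 4: [0↦4, 1↦4, 2↦7, 3↦2, 4↦0, 5↦1, 6↦5, 7↦1, 8↦0, 9↦2, 10↦7]  zeros at y ∈ {4, 8}
  x = 5: [0↦10, 1↦3, 2↦3, 3↦10, 4↦2, 5↦1, 6↦7, 7↦9, 8↦7, 9↦1, 10↦2]  zeros at y ∈ ∅
  x = 6: [0↦6, 1↦1, 2↦7, 3↦2, 4↦8, 5↦3, 6↦9, 7↦4, 8↦10, 9↦5, 10↦0]  zeros at y ∈ {10}
  x = 7: [0↦4, 1↦10, 2↦9, 3↦1, 4↦8, 5↦8, 6↦1, 7↦9, 8↦10, 9↦4, 10↦2]  zeros at y ∈ ∅
  x = 8: [0↦5, 1↦9, 2↦10, 3↦8, 4↦3, 5↦6, 6↦6, 7↦3, 8↦8, 9↦10, 10↦9]  zeros at y ∈ ∅
  x = 9: [0↦10, 1↦10, 2↦0, 3↦2, 4↦5, 5↦9, 6↦3, 7↦9, 8↦5, 9↦2, 10↦0]  zeros at y ∈ {2, 10}
  x = 10: [0↦9, 1↦3, 2↦2, 3↦6, 4↦4, 5↦7, 6↦4, 7↦6, 8↦2, 9↦3, 10↦9]  zeros at y ∈ ∅
Collecting zeros: affine points = {(0, 1), (0, 8), (1, 6), (1, 8), (2, 3), (2, 10), (4, 4), (4, 8), (6, 10), (9, 2), (9, 10)}.
Total count |C(F_11)_aff| = 11.


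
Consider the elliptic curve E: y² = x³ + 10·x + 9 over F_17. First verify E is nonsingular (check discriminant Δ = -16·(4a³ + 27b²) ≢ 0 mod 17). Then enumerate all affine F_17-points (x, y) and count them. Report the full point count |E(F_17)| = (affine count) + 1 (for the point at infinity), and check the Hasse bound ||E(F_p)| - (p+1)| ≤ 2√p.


Affine points = {(0, 3), (0, 14), (3, 7), (3, 10), (6, 8), (6, 9), (10, 2), (10, 15), (12, 2), (12, 15), (15, 7), (15, 10), (16, 7), (16, 10)}; affine count = 14; |E(F_17)| = 15.

Discriminant check: Δ ∝ 4a³ + 27b² = 4·10³ + 27·9² = 4·1000 + 27·81 ≡ 16 (mod 17). Nonzero ⇒ E is nonsingular.
For each x ∈ F_17, compute rhs = x³ + 10·x + 9 mod 17, then count y ∈ F_17 with y² ≡ rhs.
  x = 0: rhs = 9, matching y values: 3, 14 (2 points).
  x = 1: rhs = 3, matching y values: none (0 points).
  x = 2: rhs = 3, matching y values: none (0 points).
  x = 3: rhs = 15, matching y values: 7, 10 (2 points).
  x = 4: rhs = 11, matching y values: none (0 points).
  x = 5: rhs = 14, matching y values: none (0 points).
  x = 6: rhs = 13, matching y values: 8, 9 (2 points).
  x = 7: rhs = 14, matching y values: none (0 points).
  x = 8: rhs = 6, matching y values: none (0 points).
  x = 9: rhs = 12, matching y values: none (0 points).
  x = 10: rhs = 4, matching y values: 2, 15 (2 points).
  x = 11: rhs = 5, matching y values: none (0 points).
  x = 12: rhs = 4, matching y values: 2, 15 (2 points).
  x = 13: rhs = 7, matching y values: none (0 points).
  x = 14: rhs = 3, matching y values: none (0 points).
  x = 15: rhs = 15, matching y values: 7, 10 (2 points).
  x = 16: rhs = 15, matching y values: 7, 10 (2 points).
Total affine count: 14.
Full point count |E(F_17)| = 14 + 1 = 15.
Hasse bound: |15 − (17+1)| = |-3| = 3 ≤ 2√17 ≈ 8.2462 ✓.


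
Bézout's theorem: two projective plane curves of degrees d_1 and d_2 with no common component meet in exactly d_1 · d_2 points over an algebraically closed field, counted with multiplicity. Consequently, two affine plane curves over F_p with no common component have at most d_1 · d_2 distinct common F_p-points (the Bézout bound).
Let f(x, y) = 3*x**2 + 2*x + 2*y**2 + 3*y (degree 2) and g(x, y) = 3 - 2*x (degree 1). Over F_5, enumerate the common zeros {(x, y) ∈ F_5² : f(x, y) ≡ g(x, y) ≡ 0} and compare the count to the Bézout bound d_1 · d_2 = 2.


Common zeros: {(4, 2), (4, 4)}; count = 2; Bézout bound = 2.

deg(f) = 2, deg(g) = 1, so Bézout bound = 2.
Scan x ∈ F_5. For each x, list the y ∈ F_5 with f(x, y) ≡ 0 and those with g(x, y) ≡ 0 (mod 5); the common zeros in that column are the intersection.
  x = 0: f ≡ 0 at y ∈ {0, 1}; g ≡ 0 at y ∈ ∅; common: ∅.
  x = 1: f ≡ 0 at y ∈ {0, 1}; g ≡ 0 at y ∈ ∅; common: ∅.
  x = 2: f ≡ 0 at y ∈ {2, 4}; g ≡ 0 at y ∈ ∅; common: ∅.
  x = 3: f ≡ 0 at y ∈ {3}; g ≡ 0 at y ∈ ∅; common: ∅.
  x = 4: f ≡ 0 at y ∈ {2, 4}; g ≡ 0 at y ∈ {0, 1, 2, 3, 4}; common: {2, 4}.
Collecting: common zeros = {(4, 2), (4, 4)}, so the count is 2.
Comparison with the Bézout bound: 2 ≤ 2 = deg(f)·deg(g), as expected for curves with no common component (the bound is attained).


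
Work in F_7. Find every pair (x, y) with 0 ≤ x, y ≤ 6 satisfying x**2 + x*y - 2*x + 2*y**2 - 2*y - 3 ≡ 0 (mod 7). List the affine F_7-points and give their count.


Affine F_7-points: {(0, 4), (3, 0), (3, 3), (5, 4), (5, 5), (6, 0), (6, 5)}; count = 7.

For each of the 49 pairs (x, y) ∈ F_7², evaluate f(x, y) mod 7. Record the zeros.
  x = 0: [0↦4, 1↦4, 2↦1, 3↦2, 4↦0, 5↦2, 6↦1]  zeros at y ∈ {4}
  x = 1: [0↦3, 1↦4, 2↦2, 3↦4, 4↦3, 5↦6, 6↦6]  zeros at y ∈ ∅
  x = 2: [0↦4, 1↦6, 2↦5, 3↦1, 4↦1, 5↦5, 6↦6]  zeros at y ∈ ∅
  x = 3: [0↦0, 1↦3, 2↦3, 3↦0, 4↦1, 5↦6, 6↦1]  zeros at y ∈ {0, 3}
  x = 4: [0↦5, 1↦2, 2↦3, 3↦1, 4↦3, 5↦2, 6↦5]  zeros at y ∈ ∅
  x = 5: [0↦5, 1↦3, 2↦5, 3↦4, 4↦0, 5↦0, 6↦4]  zeros at y ∈ {4, 5}
  x = 6: [0↦0, 1↦6, 2↦2, 3↦2, 4↦6, 5↦0, 6↦5]  zeros at y ∈ {0, 5}
Collecting zeros: affine points = {(0, 4), (3, 0), (3, 3), (5, 4), (5, 5), (6, 0), (6, 5)}.
Total count |C(F_7)_aff| = 7.


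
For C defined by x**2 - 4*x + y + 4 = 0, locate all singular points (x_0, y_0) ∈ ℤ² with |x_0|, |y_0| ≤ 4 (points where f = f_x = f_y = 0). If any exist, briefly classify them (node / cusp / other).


No singular points in the scanned grid; C is smooth there.

Compute partial derivatives:
  f_x = 2*x - 4.
  f_y = 1.
f_y = 1 is a nonzero constant, so f_y never vanishes: no point (x, y) can satisfy f = f_x = f_y = 0. In particular no (x, y) ∈ {−4, ..., 4}² is singular; the curve is smooth.


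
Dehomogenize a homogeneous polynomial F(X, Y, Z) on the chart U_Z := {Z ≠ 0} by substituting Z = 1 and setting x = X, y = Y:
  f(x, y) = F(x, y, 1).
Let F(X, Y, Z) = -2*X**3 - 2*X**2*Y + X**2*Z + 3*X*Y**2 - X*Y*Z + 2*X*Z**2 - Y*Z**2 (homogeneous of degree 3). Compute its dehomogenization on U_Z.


f(x, y) = -2*x**3 - 2*x**2*y + x**2 + 3*x*y**2 - x*y + 2*x - y

On U_Z we set Z = 1. Each monomial c·X^i·Y^j·Z^k in F becomes c·x^i·y^j·1^k = c·x^i·y^j.
Substituting Z = 1: F(X, Y, 1) = -2*x**3 - 2*x**2*y + x**2 + 3*x*y**2 - x*y + 2*x - y.
Note: deg(f) ≤ deg(F) = 3; strict inequality happens when F is divisible by Z (lost terms).


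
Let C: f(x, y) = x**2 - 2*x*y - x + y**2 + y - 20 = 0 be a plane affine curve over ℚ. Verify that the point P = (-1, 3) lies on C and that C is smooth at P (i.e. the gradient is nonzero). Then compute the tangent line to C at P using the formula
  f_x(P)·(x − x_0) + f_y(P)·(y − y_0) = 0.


Tangent line at P: -9*x + 9*y - 36 = 0.

Step 1: f(-1, 3) = 0, so P lies on C.
Step 2: partial derivatives
  f_x(x, y) = 2*x - 2*y - 1, f_y(x, y) = -2*x + 2*y + 1.
  f_x(P) = -9, f_y(P) = 9 (gradient nonzero, so P is smooth).
Step 3: tangent line at P: -9·(x − -1) + 9·(y − 3) = 0.
Expanding: -9*x + 9*y - 36 = 0.


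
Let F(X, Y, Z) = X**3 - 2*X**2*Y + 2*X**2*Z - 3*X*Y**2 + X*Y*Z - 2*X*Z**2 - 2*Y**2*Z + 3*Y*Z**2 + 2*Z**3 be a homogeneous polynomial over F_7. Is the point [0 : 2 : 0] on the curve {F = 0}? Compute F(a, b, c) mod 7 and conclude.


F(0,2,0) ≡ 0 (mod 7); P is on the curve.

Evaluate F(0, 2, 0) term-by-term (mod 7).
  X**3 ↦ 1·0·1·1 = 0
  -2*X**2*Y ↦ -2·0·2·1 = 0
  2*X**2*Z ↦ 2·0·1·0 = 0
  -3*X*Y**2 ↦ -3·0·4·1 = 0
  X*Y*Z ↦ 1·0·2·0 = 0
  -2*X*Z**2 ↦ -2·0·1·0 = 0
  -2*Y**2*Z ↦ -2·1·4·0 = 0
  3*Y*Z**2 ↦ 3·1·2·0 = 0
  2*Z**3 ↦ 2·1·1·0 = 0
Sum: F(0, 2, 0) = (0) + (0) + (0) + (0) + (0) + (0) + (0) + (0) + (0) = 0.
Reducing mod 7: 0 ≡ 0 (mod 7).
Since F(a, b, c) ≡ 0 (mod 7), P lies on the curve.


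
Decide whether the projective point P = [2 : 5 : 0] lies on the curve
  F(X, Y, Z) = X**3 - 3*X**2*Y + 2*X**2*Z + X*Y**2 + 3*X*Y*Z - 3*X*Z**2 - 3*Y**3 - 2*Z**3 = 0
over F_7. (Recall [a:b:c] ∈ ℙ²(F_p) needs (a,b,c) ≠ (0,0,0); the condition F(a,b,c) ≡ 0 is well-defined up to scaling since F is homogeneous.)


F(2,5,0) ≡ 1 (mod 7); P is NOT on the curve.

Evaluate F(2, 5, 0) term-by-term (mod 7).
  X**3 ↦ 1·8·1·1 = 8
  -3*X**2*Y ↦ -3·4·5·1 = -60
  2*X**2*Z ↦ 2·4·1·0 = 0
  X*Y**2 ↦ 1·2·25·1 = 50
  3*X*Y*Z ↦ 3·2·5·0 = 0
  -3*X*Z**2 ↦ -3·2·1·0 = 0
  -3*Y**3 ↦ -3·1·125·1 = -375
  -2*Z**3 ↦ -2·1·1·0 = 0
Sum: F(2, 5, 0) = (8) + (-60) + (0) + (50) + (0) + (0) + (-375) + (0) = -377.
Reducing mod 7: -377 ≡ 1 (mod 7).
Since F(a, b, c) ≡ 1 ≠ 0 (mod 7), P does NOT lie on the curve.


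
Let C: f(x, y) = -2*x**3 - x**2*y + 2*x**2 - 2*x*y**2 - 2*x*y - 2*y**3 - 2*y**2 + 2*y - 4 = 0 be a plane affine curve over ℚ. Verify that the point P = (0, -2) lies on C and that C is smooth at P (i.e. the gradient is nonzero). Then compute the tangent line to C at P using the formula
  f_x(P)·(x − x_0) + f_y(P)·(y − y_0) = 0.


Tangent line at P: -4*x - 14*y - 28 = 0.

Step 1: f(0, -2) = 0, so P lies on C.
Step 2: partial derivatives
  f_x(x, y) = -6*x**2 - 2*x*y + 4*x - 2*y**2 - 2*y, f_y(x, y) = -x**2 - 4*x*y - 2*x - 6*y**2 - 4*y + 2.
  f_x(P) = -4, f_y(P) = -14 (gradient nonzero, so P is smooth).
Step 3: tangent line at P: -4·(x − 0) + -14·(y − -2) = 0.
Expanding: -4*x - 14*y - 28 = 0.


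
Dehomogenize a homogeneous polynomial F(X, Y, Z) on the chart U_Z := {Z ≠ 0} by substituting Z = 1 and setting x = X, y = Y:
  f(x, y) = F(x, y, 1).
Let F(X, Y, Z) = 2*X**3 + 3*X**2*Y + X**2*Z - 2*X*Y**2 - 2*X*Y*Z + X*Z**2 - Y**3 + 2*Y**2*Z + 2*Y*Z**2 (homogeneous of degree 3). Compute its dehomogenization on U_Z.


f(x, y) = 2*x**3 + 3*x**2*y + x**2 - 2*x*y**2 - 2*x*y + x - y**3 + 2*y**2 + 2*y

On U_Z we set Z = 1. Each monomial c·X^i·Y^j·Z^k in F becomes c·x^i·y^j·1^k = c·x^i·y^j.
Substituting Z = 1: F(X, Y, 1) = 2*x**3 + 3*x**2*y + x**2 - 2*x*y**2 - 2*x*y + x - y**3 + 2*y**2 + 2*y.
Note: deg(f) ≤ deg(F) = 3; strict inequality happens when F is divisible by Z (lost terms).


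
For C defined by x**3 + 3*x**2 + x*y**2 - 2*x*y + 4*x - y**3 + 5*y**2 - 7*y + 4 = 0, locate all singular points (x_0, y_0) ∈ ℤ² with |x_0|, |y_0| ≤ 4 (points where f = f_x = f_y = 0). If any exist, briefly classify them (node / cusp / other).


Singular points: {(-1, 1)}; classification: cusp.

Compute partial derivatives:
  f_x = 3*x**2 + 6*x + y**2 - 2*y + 4.
  f_y = 2*x*y - 2*x - 3*y**2 + 10*y - 7.
Scan x_0 ∈ {−4, ..., 4}. For each x_0, f_y(x_0, y) is a polynomial in y; find its integer roots y ∈ {−4, ..., 4}, then test f_x and f at those candidates.
  x = -4: f_y(-4, y) = -3*y**2 + 2*y + 1; vanishes at y ∈ {1}. (-4, 1): f_x = 27 ≠ 0.
  x = -3: f_y(-3, y) = -3*y**2 + 4*y - 1; vanishes at y ∈ {1}. (-3, 1): f_x = 12 ≠ 0.
  x = -2: f_y(-2, y) = -3*y**2 + 6*y - 3; vanishes at y ∈ {1}. (-2, 1): f_x = 3 ≠ 0.
  x = -1: f_y(-1, y) = -3*y**2 + 8*y - 5; vanishes at y ∈ {1}. (-1, 1): f_x = 0, f = 0 — SINGULAR.
  x = 0: f_y(0, y) = -3*y**2 + 10*y - 7; vanishes at y ∈ {1}. (0, 1): f_x = 3 ≠ 0.
  x = 1: f_y(1, y) = -3*y**2 + 12*y - 9; vanishes at y ∈ {1, 3}. (1, 1): f_x = 12 ≠ 0; (1, 3): f_x = 16 ≠ 0.
  x = 2: f_y(2, y) = -3*y**2 + 14*y - 11; vanishes at y ∈ {1}. (2, 1): f_x = 27 ≠ 0.
  x = 3: f_y(3, y) = -3*y**2 + 16*y - 13; vanishes at y ∈ {1}. (3, 1): f_x = 48 ≠ 0.
  x = 4: f_y(4, y) = -3*y**2 + 18*y - 15; vanishes at y ∈ {1}. (4, 1): f_x = 75 ≠ 0.
Only singular point on the grid: (-1, 1).
Classify: substitute x = -1 + u, y = 1 + v and expand: f = u**3 + u*v**2 - v**3 + v**2.
No constant or linear terms (consistent with a singular point). Quadratic part: v**2. Cubic part: u**3 + u*v**2 - v**3.
The quadratic part v**2 is a perfect square, so there is a single (double) tangent line v = 0, i.e. y = 1. Restricting the cubic part to that line (v = 0) leaves u**3 ≠ 0, so f is not divisible by v and the branch is v² ≈ -u**3 to lowest order — this is a cusp.
Classification: cusp.


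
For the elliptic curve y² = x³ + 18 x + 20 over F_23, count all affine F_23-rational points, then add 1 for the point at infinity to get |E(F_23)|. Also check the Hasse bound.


Affine points = {(1, 4), (1, 19), (2, 8), (2, 15), (3, 3), (3, 20), (4, 8), (4, 15), (7, 11), (7, 12), (8, 3), (8, 20), (10, 2), (10, 21), (11, 10), (11, 13), (12, 3), (12, 20), (13, 6), (13, 17), (14, 7), (14, 16), (15, 10), (15, 13), (17, 8), (17, 15), (18, 9), (18, 14), (20, 10), (20, 13), (22, 1), (22, 22)}; affine count = 32; |E(F_23)| = 33.

Discriminant check: Δ ∝ 4a³ + 27b² = 4·18³ + 27·20² = 4·5832 + 27·400 ≡ 19 (mod 23). Nonzero ⇒ E is nonsingular.
For each x ∈ F_23, compute rhs = x³ + 18·x + 20 mod 23, then count y ∈ F_23 with y² ≡ rhs.
  x = 0: rhs = 20, matching y values: none (0 points).
  x = 1: rhs = 16, matching y values: 4, 19 (2 points).
  x = 2: rhs = 18, matching y values: 8, 15 (2 points).
  x = 3: rhs = 9, matching y values: 3, 20 (2 points).
  x = 4: rhs = 18, matching y values: 8, 15 (2 points).
  x = 5: rhs = 5, matching y values: none (0 points).
  x = 6: rhs = 22, matching y values: none (0 points).
  x = 7: rhs = 6, matching y values: 11, 12 (2 points).
  x = 8: rhs = 9, matching y values: 3, 20 (2 points).
  x = 9: rhs = 14, matching y values: none (0 points).
  x = 10: rhs = 4, matching y values: 2, 21 (2 points).
  x = 11: rhs = 8, matching y values: 10, 13 (2 points).
  x = 12: rhs = 9, matching y values: 3, 20 (2 points).
  x = 13: rhs = 13, matching y values: 6, 17 (2 points).
  x = 14: rhs = 3, matching y values: 7, 16 (2 points).
  x = 15: rhs = 8, matching y values: 10, 13 (2 points).
  x = 16: rhs = 11, matching y values: none (0 points).
  x = 17: rhs = 18, matching y values: 8, 15 (2 points).
  x = 18: rhs = 12, matching y values: 9, 14 (2 points).
  x = 19: rhs = 22, matching y values: none (0 points).
  x = 20: rhs = 8, matching y values: 10, 13 (2 points).
  x = 21: rhs = 22, matching y values: none (0 points).
  x = 22: rhs = 1, matching y values: 1, 22 (2 points).
Total affine count: 32.
Full point count |E(F_23)| = 32 + 1 = 33.
Hasse bound: |33 − (23+1)| = |9| = 9 ≤ 2√23 ≈ 9.5917 ✓.


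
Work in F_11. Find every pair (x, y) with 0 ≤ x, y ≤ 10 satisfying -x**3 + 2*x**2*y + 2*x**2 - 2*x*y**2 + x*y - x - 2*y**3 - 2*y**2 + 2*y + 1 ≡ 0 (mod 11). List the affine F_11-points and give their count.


Affine F_11-points: {(1, 1), (2, 5), (2, 9), (3, 0), (6, 6), (8, 8), (10, 7)}; count = 7.

For each of the 121 pairs (x, y) ∈ F_11², evaluate f(x, y) mod 11. Record the zeros.
  x = 0: [0↦1, 1↦10, 2↦3, 3↦1, 4↦3, 5↦8, 6↦4, 7↦1, 8↦9, 9↦5, 10↦10]  zeros at y ∈ ∅
  x = 1: [0↦1, 1↦0, 2↦1, 3↦3, 4↦5, 5↦6, 6↦5, 7↦1, 8↦4, 9↦2, 10↦5]  zeros at y ∈ {1}
  x = 2: [0↦10, 1↦3, 2↦5, 3↦4, 4↦10, 5↦0, 6↦6, 7↦5, 8↦7, 9↦0, 10↦5]  zeros at y ∈ {5, 9}
  x = 3: [0↦0, 1↦2, 2↦9, 3↦9, 4↦1, 5↦6, 6↦1, 7↦7, 8↦1, 9↦4, 10↦4]  zeros at y ∈ {0}
  x = 4: [0↦9, 1↦2, 2↦7, 3↦1, 4↦5, 5↦7, 6↦6, 7↦1, 8↦2, 9↦8, 10↦7]  zeros at y ∈ ∅
  x = 5: [0↦9, 1↦8, 2↦4, 3↦7, 4↦5, 5↦8, 6↦4, 7↦3, 8↦4, 9↦6, 10↦8]  zeros at y ∈ ∅
  x = 6: [0↦5, 1↦3, 2↦5, 3↦10, 4↦6, 5↦3, 6↦0, 7↦7, 8↦1, 9↦3, 10↦1]  zeros at y ∈ {6}
  x = 7: [0↦2, 1↦3, 2↦4, 3↦4, 4↦2, 5↦8, 6↦10, 7↦7, 8↦9, 9↦4, 10↦2]  zeros at y ∈ ∅
  x = 8: [0↦5, 1↦2, 2↦6, 3↦5, 4↦9, 5↦6, 6↦6, 7↦8, 8↦0, 9↦3, 10↦5]  zeros at y ∈ {8}
  x = 9: [0↦8, 1↦5, 2↦5, 3↦7, 4↦10, 5↦2, 6↦4, 7↦4, 8↦1, 9↦5, 10↦4]  zeros at y ∈ ∅
  x = 10: [0↦5, 1↦6, 2↦6, 3↦4, 4↦10, 5↦1, 6↦9, 7↦0, 8↦6, 9↦4, 10↦4]  zeros at y ∈ {7}
Collecting zeros: affine points = {(1, 1), (2, 5), (2, 9), (3, 0), (6, 6), (8, 8), (10, 7)}.
Total count |C(F_11)_aff| = 7.


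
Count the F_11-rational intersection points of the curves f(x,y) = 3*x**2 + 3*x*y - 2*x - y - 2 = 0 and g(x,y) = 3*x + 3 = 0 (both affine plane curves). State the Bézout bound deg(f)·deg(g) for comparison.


Common zeros: {(10, 9)}; count = 1; Bézout bound = 2.

deg(f) = 2, deg(g) = 1, so Bézout bound = 2.
Scan x ∈ F_11. For each x, list the y ∈ F_11 with f(x, y) ≡ 0 and those with g(x, y) ≡ 0 (mod 11); the common zeros in that column are the intersection.
  x = 0: f ≡ 0 at y ∈ {9}; g ≡ 0 at y ∈ ∅; common: ∅.
  x = 1: f ≡ 0 at y ∈ {6}; g ≡ 0 at y ∈ ∅; common: ∅.
  x = 2: f ≡ 0 at y ∈ {1}; g ≡ 0 at y ∈ ∅; common: ∅.
  x = 3: f ≡ 0 at y ∈ {10}; g ≡ 0 at y ∈ ∅; common: ∅.
  x = 4: f ≡ 0 at y ∈ ∅; g ≡ 0 at y ∈ ∅; common: ∅.
  x = 5: f ≡ 0 at y ∈ {1}; g ≡ 0 at y ∈ ∅; common: ∅.
  x = 6: f ≡ 0 at y ∈ {10}; g ≡ 0 at y ∈ ∅; common: ∅.
  x = 7: f ≡ 0 at y ∈ {5}; g ≡ 0 at y ∈ ∅; common: ∅.
  x = 8: f ≡ 0 at y ∈ {2}; g ≡ 0 at y ∈ ∅; common: ∅.
  x = 9: f ≡ 0 at y ∈ {2}; g ≡ 0 at y ∈ ∅; common: ∅.
  x = 10: f ≡ 0 at y ∈ {9}; g ≡ 0 at y ∈ {0, 1, 2, 3, 4, 5, 6, 7, 8, 9, 10}; common: {9}.
Collecting: common zeros = {(10, 9)}, so the count is 1.
Comparison with the Bézout bound: 1 ≤ 2 = deg(f)·deg(g), as expected for curves with no common component (the affine F_11-count falls short of the bound because intersections may lie at infinity, over extension fields, or carry multiplicity).


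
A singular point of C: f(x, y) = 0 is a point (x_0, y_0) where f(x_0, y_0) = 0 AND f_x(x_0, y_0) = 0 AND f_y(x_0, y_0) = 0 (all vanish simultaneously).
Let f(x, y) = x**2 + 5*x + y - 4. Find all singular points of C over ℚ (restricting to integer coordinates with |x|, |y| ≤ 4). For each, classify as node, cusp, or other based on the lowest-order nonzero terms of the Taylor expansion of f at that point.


No singular points in the scanned grid; C is smooth there.

Compute partial derivatives:
  f_x = 2*x + 5.
  f_y = 1.
f_y = 1 is a nonzero constant, so f_y never vanishes: no point (x, y) can satisfy f = f_x = f_y = 0. In particular no (x, y) ∈ {−4, ..., 4}² is singular; the curve is smooth.


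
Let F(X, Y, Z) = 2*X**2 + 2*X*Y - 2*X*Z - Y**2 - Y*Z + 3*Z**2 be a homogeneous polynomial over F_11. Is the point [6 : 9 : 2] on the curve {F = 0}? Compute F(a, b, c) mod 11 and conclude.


F(6,9,2) ≡ 3 (mod 11); P is NOT on the curve.

Evaluate F(6, 9, 2) term-by-term (mod 11).
  2*X**2 ↦ 2·36·1·1 = 72
  2*X*Y ↦ 2·6·9·1 = 108
  -2*X*Z ↦ -2·6·1·2 = -24
  -Y**2 ↦ -1·1·81·1 = -81
  -Y*Z ↦ -1·1·9·2 = -18
  3*Z**2 ↦ 3·1·1·4 = 12
Sum: F(6, 9, 2) = (72) + (108) + (-24) + (-81) + (-18) + (12) = 69.
Reducing mod 11: 69 ≡ 3 (mod 11).
Since F(a, b, c) ≡ 3 ≠ 0 (mod 11), P does NOT lie on the curve.


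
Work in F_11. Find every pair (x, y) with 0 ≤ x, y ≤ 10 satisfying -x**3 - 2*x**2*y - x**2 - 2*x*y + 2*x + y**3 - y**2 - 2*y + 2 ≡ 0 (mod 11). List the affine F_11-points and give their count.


Affine F_11-points: {(0, 1), (2, 8), (3, 3), (5, 6), (6, 10), (7, 6), (7, 7), (7, 10), (8, 1), (8, 5), (8, 6), (10, 0), (10, 2), (10, 10)}; count = 14.

For each of the 121 pairs (x, y) ∈ F_11², evaluate f(x, y) mod 11. Record the zeros.
  x = 0: [0↦2, 1↦0, 2↦2, 3↦3, 4↦9, 5↦4, 6↦5, 7↦7, 8↦5, 9↦5, 10↦2]  zeros at y ∈ {1}
  x = 1: [0↦2, 1↦7, 2↦5, 3↦2, 4↦4, 5↦6, 6↦3, 7↦1, 8↦6, 9↦2, 10↦6]  zeros at y ∈ ∅
  x = 2: [0↦5, 1↦2, 2↦3, 3↦3, 4↦8, 5↦2, 6↦2, 7↦3, 8↦0, 9↦10, 10↦6]  zeros at y ∈ {8}
  x = 3: [0↦5, 1↦1, 2↦1, 3↦0, 4↦4, 5↦8, 6↦7, 7↦7, 8↦3, 9↦1, 10↦7]  zeros at y ∈ {3}
  x = 4: [0↦7, 1↦9, 2↦4, 3↦9, 4↦8, 5↦7, 6↦1, 7↦7, 8↦9, 9↦2, 10↦3]  zeros at y ∈ ∅
  x = 5: [0↦5, 1↦9, 2↦6, 3↦2, 4↦3, 5↦4, 6↦0, 7↦8, 8↦1, 9↦7, 10↦10]  zeros at y ∈ {6}
  x = 6: [0↦4, 1↦6, 2↦1, 3↦6, 4↦5, 5↦4, 6↦9, 7↦4, 8↦6, 9↦10, 10↦0]  zeros at y ∈ {10}
  x = 7: [0↦9, 1↦5, 2↦5, 3↦4, 4↦8, 5↦1, 6↦0, 7↦0, 8↦7, 9↦5, 10↦0]  zeros at y ∈ {6, 7, 10}
  x = 8: [0↦3, 1↦0, 2↦1, 3↦1, 4↦6, 5↦0, 6↦0, 7↦1, 8↦9, 9↦8, 10↦4]  zeros at y ∈ {1, 5, 6}
  x = 9: [0↦2, 1↦7, 2↦5, 3↦2, 4↦4, 5↦6, 6↦3, 7↦1, 8↦6, 9↦2, 10↦6]  zeros at y ∈ ∅
  x = 10: [0↦0, 1↦9, 2↦0, 3↦1, 4↦7, 5↦2, 6↦3, 7↦5, 8↦3, 9↦3, 10↦0]  zeros at y ∈ {0, 2, 10}
Collecting zeros: affine points = {(0, 1), (2, 8), (3, 3), (5, 6), (6, 10), (7, 6), (7, 7), (7, 10), (8, 1), (8, 5), (8, 6), (10, 0), (10, 2), (10, 10)}.
Total count |C(F_11)_aff| = 14.


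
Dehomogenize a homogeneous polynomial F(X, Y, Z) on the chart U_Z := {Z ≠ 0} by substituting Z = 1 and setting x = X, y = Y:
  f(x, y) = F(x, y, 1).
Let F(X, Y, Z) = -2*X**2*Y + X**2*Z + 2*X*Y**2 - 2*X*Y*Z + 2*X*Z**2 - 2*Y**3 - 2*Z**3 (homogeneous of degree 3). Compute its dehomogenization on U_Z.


f(x, y) = -2*x**2*y + x**2 + 2*x*y**2 - 2*x*y + 2*x - 2*y**3 - 2

On U_Z we set Z = 1. Each monomial c·X^i·Y^j·Z^k in F becomes c·x^i·y^j·1^k = c·x^i·y^j.
Substituting Z = 1: F(X, Y, 1) = -2*x**2*y + x**2 + 2*x*y**2 - 2*x*y + 2*x - 2*y**3 - 2.
Note: deg(f) ≤ deg(F) = 3; strict inequality happens when F is divisible by Z (lost terms).


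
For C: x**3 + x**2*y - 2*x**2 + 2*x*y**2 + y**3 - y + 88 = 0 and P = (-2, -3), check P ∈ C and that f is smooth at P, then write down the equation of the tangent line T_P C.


Tangent line at P: 50*x + 54*y + 262 = 0.

Step 1: f(-2, -3) = 0, so P lies on C.
Step 2: partial derivatives
  f_x(x, y) = 3*x**2 + 2*x*y - 4*x + 2*y**2, f_y(x, y) = x**2 + 4*x*y + 3*y**2 - 1.
  f_x(P) = 50, f_y(P) = 54 (gradient nonzero, so P is smooth).
Step 3: tangent line at P: 50·(x − -2) + 54·(y − -3) = 0.
Expanding: 50*x + 54*y + 262 = 0.


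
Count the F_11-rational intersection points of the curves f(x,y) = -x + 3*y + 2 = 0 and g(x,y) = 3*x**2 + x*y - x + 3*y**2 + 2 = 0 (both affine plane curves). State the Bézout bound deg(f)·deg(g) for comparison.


Common zeros: {(6, 5)}; count = 1; Bézout bound = 2.

deg(f) = 1, deg(g) = 2, so Bézout bound = 2.
Scan x ∈ F_11. For each x, list the y ∈ F_11 with f(x, y) ≡ 0 and those with g(x, y) ≡ 0 (mod 11); the common zeros in that column are the intersection.
  x = 0: f ≡ 0 at y ∈ {3}; g ≡ 0 at y ∈ {5, 6}; common: ∅.
  x = 1: f ≡ 0 at y ∈ {7}; g ≡ 0 at y ∈ ∅; common: ∅.
  x = 2: f ≡ 0 at y ∈ {0}; g ≡ 0 at y ∈ {6, 8}; common: ∅.
  x = 3: f ≡ 0 at y ∈ {4}; g ≡ 0 at y ∈ {2, 8}; common: ∅.
  x = 4: f ≡ 0 at y ∈ {8}; g ≡ 0 at y ∈ {2, 4}; common: ∅.
  x = 5: f ≡ 0 at y ∈ {1}; g ≡ 0 at y ∈ ∅; common: ∅.
  x = 6: f ≡ 0 at y ∈ {5}; g ≡ 0 at y ∈ {4, 5}; common: {5}.
  x = 7: f ≡ 0 at y ∈ {9}; g ≡ 0 at y ∈ ∅; common: ∅.
  x = 8: f ≡ 0 at y ∈ {2}; g ≡ 0 at y ∈ ∅; common: ∅.
  x = 9: f ≡ 0 at y ∈ {6}; g ≡ 0 at y ∈ ∅; common: ∅.
  x = 10: f ≡ 0 at y ∈ {10}; g ≡ 0 at y ∈ ∅; common: ∅.
Collecting: common zeros = {(6, 5)}, so the count is 1.
Comparison with the Bézout bound: 1 ≤ 2 = deg(f)·deg(g), as expected for curves with no common component (the affine F_11-count falls short of the bound because intersections may lie at infinity, over extension fields, or carry multiplicity).


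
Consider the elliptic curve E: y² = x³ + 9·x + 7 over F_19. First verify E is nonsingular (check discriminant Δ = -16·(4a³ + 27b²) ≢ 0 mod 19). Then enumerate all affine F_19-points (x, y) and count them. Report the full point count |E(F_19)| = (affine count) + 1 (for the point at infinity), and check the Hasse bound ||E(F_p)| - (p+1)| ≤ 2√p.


Affine points = {(0, 8), (0, 11), (1, 6), (1, 13), (3, 2), (3, 17), (5, 5), (5, 14), (6, 7), (6, 12), (9, 0), (12, 0), (17, 0), (18, 4), (18, 15)}; affine count = 15; |E(F_19)| = 16.

Discriminant check: Δ ∝ 4a³ + 27b² = 4·9³ + 27·7² = 4·729 + 27·49 ≡ 2 (mod 19). Nonzero ⇒ E is nonsingular.
For each x ∈ F_19, compute rhs = x³ + 9·x + 7 mod 19, then count y ∈ F_19 with y² ≡ rhs.
  x = 0: rhs = 7, matching y values: 8, 11 (2 points).
  x = 1: rhs = 17, matching y values: 6, 13 (2 points).
  x = 2: rhs = 14, matching y values: none (0 points).
  x = 3: rhs = 4, matching y values: 2, 17 (2 points).
  x = 4: rhs = 12, matching y values: none (0 points).
  x = 5: rhs = 6, matching y values: 5, 14 (2 points).
  x = 6: rhs = 11, matching y values: 7, 12 (2 points).
  x = 7: rhs = 14, matching y values: none (0 points).
  x = 8: rhs = 2, matching y values: none (0 points).
  x = 9: rhs = 0, matching y values: 0 (1 points).
  x = 10: rhs = 14, matching y values: none (0 points).
  x = 11: rhs = 12, matching y values: none (0 points).
  x = 12: rhs = 0, matching y values: 0 (1 points).
  x = 13: rhs = 3, matching y values: none (0 points).
  x = 14: rhs = 8, matching y values: none (0 points).
  x = 15: rhs = 2, matching y values: none (0 points).
  x = 16: rhs = 10, matching y values: none (0 points).
  x = 17: rhs = 0, matching y values: 0 (1 points).
  x = 18: rhs = 16, matching y values: 4, 15 (2 points).
Total affine count: 15.
Full point count |E(F_19)| = 15 + 1 = 16.
Hasse bound: |16 − (19+1)| = |-4| = 4 ≤ 2√19 ≈ 8.7178 ✓.


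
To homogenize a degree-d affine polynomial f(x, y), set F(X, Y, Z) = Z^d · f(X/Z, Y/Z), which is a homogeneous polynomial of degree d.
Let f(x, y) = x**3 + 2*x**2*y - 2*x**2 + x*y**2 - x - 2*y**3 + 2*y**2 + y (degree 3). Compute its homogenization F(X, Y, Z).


F(X, Y, Z) = X**3 + 2*X**2*Y - 2*X**2*Z + X*Y**2 - X*Z**2 - 2*Y**3 + 2*Y**2*Z + Y*Z**2

deg(f) = 3.
Substitute x = X/Z, y = Y/Z into f, then multiply by Z^3.
  monomial 1·x^3·y^0 ↦ 1·X^3·Y^0·Z^0.
  monomial 2·x^2·y^1 ↦ 2·X^2·Y^1·Z^0.
  monomial -2·x^2·y^0 ↦ -2·X^2·Y^0·Z^1.
  monomial 1·x^1·y^2 ↦ 1·X^1·Y^2·Z^0.
  monomial -1·x^1·y^0 ↦ -1·X^1·Y^0·Z^2.
  monomial -2·x^0·y^3 ↦ -2·X^0·Y^3·Z^0.
  monomial 2·x^0·y^2 ↦ 2·X^0·Y^2·Z^1.
  monomial 1·x^0·y^1 ↦ 1·X^0·Y^1·Z^2.
Collecting: F(X, Y, Z) = X**3 + 2*X**2*Y - 2*X**2*Z + X*Y**2 - X*Z**2 - 2*Y**3 + 2*Y**2*Z + Y*Z**2.


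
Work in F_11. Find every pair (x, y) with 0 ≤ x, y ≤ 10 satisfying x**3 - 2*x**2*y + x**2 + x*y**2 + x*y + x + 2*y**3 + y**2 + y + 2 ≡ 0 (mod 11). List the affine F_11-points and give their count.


Affine F_11-points: {(0, 10), (1, 3), (1, 4), (2, 7), (2, 9), (2, 10), (3, 1), (3, 7), (4, 1), (5, 1), (5, 9), (6, 10), (7, 4), (8, 7), (9, 5), (10, 4), (10, 9)}; count = 17.

For each of the 121 pairs (x, y) ∈ F_11², evaluate f(x, y) mod 11. Record the zeros.
  x = 0: [0↦2, 1↦6, 2↦2, 3↦2, 4↦7, 5↦7, 6↦3, 7↦7, 8↦9, 9↦10, 10↦0]  zeros at y ∈ {10}
  x = 1: [0↦5, 1↦9, 2↦7, 3↦0, 4↦0, 5↦8, 6↦3, 7↦8, 8↦2, 9↦8, 10↦5]  zeros at y ∈ {3, 4}
  x = 2: [0↦5, 1↦5, 2↦1, 3↦5, 4↦7, 5↦8, 6↦9, 7↦0, 8↦4, 9↦0, 10↦0]  zeros at y ∈ {7, 9, 10}
  x = 3: [0↦8, 1↦0, 2↦1, 3↦1, 4↦1, 5↦2, 6↦5, 7↦0, 8↦10, 9↦3, 10↦2]  zeros at y ∈ {1, 7}
  x = 4: [0↦9, 1↦0, 2↦2, 3↦5, 4↦10, 5↦7, 6↦8, 7↦3, 8↦4, 9↦1, 10↦6]  zeros at y ∈ {1}
  x = 5: [0↦3, 1↦0, 2↦10, 3↦1, 4↦7, 5↦7, 6↦2, 7↦4, 8↦3, 9↦0, 10↦7]  zeros at y ∈ {1, 9}
  x = 6: [0↦7, 1↦6, 2↦9, 3↦6, 4↦9, 5↦8, 6↦4, 7↦9, 8↦2, 9↦6, 10↦0]  zeros at y ∈ {10}
  x = 7: [0↦5, 1↦2, 2↦5, 3↦4, 4↦0, 5↦5, 6↦9, 7↦2, 8↦7, 9↦3, 10↦2]  zeros at y ∈ {4}
  x = 8: [0↦3, 1↦5, 2↦4, 3↦1, 4↦8, 5↦4, 6↦1, 7↦0, 8↦2, 9↦8, 10↦8]  zeros at y ∈ {7}
  x = 9: [0↦7, 1↦10, 2↦1, 3↦3, 4↦6, 5↦0, 6↦8, 7↦9, 8↦4, 9↦5, 10↦2]  zeros at y ∈ {5}
  x = 10: [0↦1, 1↦1, 2↦2, 3↦5, 4↦0, 5↦10, 6↦3, 7↦2, 8↦8, 9↦0, 10↦1]  zeros at y ∈ {4, 9}
Collecting zeros: affine points = {(0, 10), (1, 3), (1, 4), (2, 7), (2, 9), (2, 10), (3, 1), (3, 7), (4, 1), (5, 1), (5, 9), (6, 10), (7, 4), (8, 7), (9, 5), (10, 4), (10, 9)}.
Total count |C(F_11)_aff| = 17.


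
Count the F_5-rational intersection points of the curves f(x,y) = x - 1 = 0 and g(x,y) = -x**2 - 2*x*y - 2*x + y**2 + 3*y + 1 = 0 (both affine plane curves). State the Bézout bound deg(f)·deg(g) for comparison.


Common zeros: {(1, 1), (1, 3)}; count = 2; Bézout bound = 2.

deg(f) = 1, deg(g) = 2, so Bézout bound = 2.
Scan x ∈ F_5. For each x, list the y ∈ F_5 with f(x, y) ≡ 0 and those with g(x, y) ≡ 0 (mod 5); the common zeros in that column are the intersection.
  x = 0: f ≡ 0 at y ∈ ∅; g ≡ 0 at y ∈ {1}; common: ∅.
  x = 1: f ≡ 0 at y ∈ {0, 1, 2, 3, 4}; g ≡ 0 at y ∈ {1, 3}; common: {1, 3}.
  x = 2: f ≡ 0 at y ∈ ∅; g ≡ 0 at y ∈ {2, 4}; common: ∅.
  x = 3: f ≡ 0 at y ∈ ∅; g ≡ 0 at y ∈ {4}; common: ∅.
  x = 4: f ≡ 0 at y ∈ ∅; g ≡ 0 at y ∈ ∅; common: ∅.
Collecting: common zeros = {(1, 1), (1, 3)}, so the count is 2.
Comparison with the Bézout bound: 2 ≤ 2 = deg(f)·deg(g), as expected for curves with no common component (the bound is attained).


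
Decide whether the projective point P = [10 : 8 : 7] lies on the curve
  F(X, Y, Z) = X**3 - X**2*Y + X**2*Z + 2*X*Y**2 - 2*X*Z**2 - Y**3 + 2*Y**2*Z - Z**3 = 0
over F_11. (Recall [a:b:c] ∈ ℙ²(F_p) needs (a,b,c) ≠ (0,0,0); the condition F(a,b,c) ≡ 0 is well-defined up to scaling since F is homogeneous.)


F(10,8,7) ≡ 9 (mod 11); P is NOT on the curve.

Evaluate F(10, 8, 7) term-by-term (mod 11).
  X**3 ↦ 1·1000·1·1 = 1000
  -X**2*Y ↦ -1·100·8·1 = -800
  X**2*Z ↦ 1·100·1·7 = 700
  2*X*Y**2 ↦ 2·10·64·1 = 1280
  -2*X*Z**2 ↦ -2·10·1·49 = -980
  -Y**3 ↦ -1·1·512·1 = -512
  2*Y**2*Z ↦ 2·1·64·7 = 896
  -Z**3 ↦ -1·1·1·343 = -343
Sum: F(10, 8, 7) = (1000) + (-800) + (700) + (1280) + (-980) + (-512) + (896) + (-343) = 1241.
Reducing mod 11: 1241 ≡ 9 (mod 11).
Since F(a, b, c) ≡ 9 ≠ 0 (mod 11), P does NOT lie on the curve.


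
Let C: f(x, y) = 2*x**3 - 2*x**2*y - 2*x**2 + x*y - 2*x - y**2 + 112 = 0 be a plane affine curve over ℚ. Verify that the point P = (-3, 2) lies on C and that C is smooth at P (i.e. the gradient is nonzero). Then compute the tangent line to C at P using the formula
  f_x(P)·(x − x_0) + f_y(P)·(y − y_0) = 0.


Tangent line at P: 90*x - 25*y + 320 = 0.

Step 1: f(-3, 2) = 0, so P lies on C.
Step 2: partial derivatives
  f_x(x, y) = 6*x**2 - 4*x*y - 4*x + y - 2, f_y(x, y) = -2*x**2 + x - 2*y.
  f_x(P) = 90, f_y(P) = -25 (gradient nonzero, so P is smooth).
Step 3: tangent line at P: 90·(x − -3) + -25·(y − 2) = 0.
Expanding: 90*x - 25*y + 320 = 0.


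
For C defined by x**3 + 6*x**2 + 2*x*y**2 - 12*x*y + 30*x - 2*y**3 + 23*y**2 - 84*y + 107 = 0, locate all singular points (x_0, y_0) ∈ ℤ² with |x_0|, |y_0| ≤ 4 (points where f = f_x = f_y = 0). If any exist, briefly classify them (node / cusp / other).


Singular points: {(-2, 3)}; classification: cusp.

Compute partial derivatives:
  f_x = 3*x**2 + 12*x + 2*y**2 - 12*y + 30.
  f_y = 4*x*y - 12*x - 6*y**2 + 46*y - 84.
Scan x_0 ∈ {−4, ..., 4}. For each x_0, f_y(x_0, y) is a polynomial in y; find its integer roots y ∈ {−4, ..., 4}, then test f_x and f at those candidates.
  x = -4: f_y(-4, y) = -6*y**2 + 30*y - 36; vanishes at y ∈ {2, 3}. (-4, 2): f_x = 14 ≠ 0; (-4, 3): f_x = 12 ≠ 0.
  x = -3: f_y(-3, y) = -6*y**2 + 34*y - 48; vanishes at y ∈ {3}. (-3, 3): f_x = 3 ≠ 0.
  x = -2: f_y(-2, y) = -6*y**2 + 38*y - 60; vanishes at y ∈ {3}. (-2, 3): f_x = 0, f = 0 — SINGULAR.
  x = -1: f_y(-1, y) = -6*y**2 + 42*y - 72; vanishes at y ∈ {3, 4}. (-1, 3): f_x = 3 ≠ 0; (-1, 4): f_x = 5 ≠ 0.
  x = 0: f_y(0, y) = -6*y**2 + 46*y - 84; vanishes at y ∈ {3}. (0, 3): f_x = 12 ≠ 0.
  x = 1: f_y(1, y) = -6*y**2 + 50*y - 96; vanishes at y ∈ {3}. (1, 3): f_x = 27 ≠ 0.
  x = 2: f_y(2, y) = -6*y**2 + 54*y - 108; vanishes at y ∈ {3}. (2, 3): f_x = 48 ≠ 0.
  x = 3: f_y(3, y) = -6*y**2 + 58*y - 120; vanishes at y ∈ {3}. (3, 3): f_x = 75 ≠ 0.
  x = 4: f_y(4, y) = -6*y**2 + 62*y - 132; vanishes at y ∈ {3}. (4, 3): f_x = 108 ≠ 0.
Only singular point on the grid: (-2, 3).
Classify: substitute x = -2 + u, y = 3 + v and expand: f = u**3 + 2*u*v**2 - 2*v**3 + v**2.
No constant or linear terms (consistent with a singular point). Quadratic part: v**2. Cubic part: u**3 + 2*u*v**2 - 2*v**3.
The quadratic part v**2 is a perfect square, so there is a single (double) tangent line v = 0, i.e. y = 3. Restricting the cubic part to that line (v = 0) leaves u**3 ≠ 0, so f is not divisible by v and the branch is v² ≈ -u**3 to lowest order — this is a cusp.
Classification: cusp.


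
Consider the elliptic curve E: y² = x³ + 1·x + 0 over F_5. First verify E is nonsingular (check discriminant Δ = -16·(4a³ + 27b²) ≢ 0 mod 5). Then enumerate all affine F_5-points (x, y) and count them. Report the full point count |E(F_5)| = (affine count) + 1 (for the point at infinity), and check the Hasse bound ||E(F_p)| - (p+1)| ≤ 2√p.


Affine points = {(0, 0), (2, 0), (3, 0)}; affine count = 3; |E(F_5)| = 4.

Discriminant check: Δ ∝ 4a³ + 27b² = 4·1³ + 27·0² = 4·1 + 27·0 ≡ 4 (mod 5). Nonzero ⇒ E is nonsingular.
For each x ∈ F_5, compute rhs = x³ + 1·x + 0 mod 5, then count y ∈ F_5 with y² ≡ rhs.
  x = 0: rhs = 0, matching y values: 0 (1 points).
  x = 1: rhs = 2, matching y values: none (0 points).
  x = 2: rhs = 0, matching y values: 0 (1 points).
  x = 3: rhs = 0, matching y values: 0 (1 points).
  x = 4: rhs = 3, matching y values: none (0 points).
Total affine count: 3.
Full point count |E(F_5)| = 3 + 1 = 4.
Hasse bound: |4 − (5+1)| = |-2| = 2 ≤ 2√5 ≈ 4.4721 ✓.


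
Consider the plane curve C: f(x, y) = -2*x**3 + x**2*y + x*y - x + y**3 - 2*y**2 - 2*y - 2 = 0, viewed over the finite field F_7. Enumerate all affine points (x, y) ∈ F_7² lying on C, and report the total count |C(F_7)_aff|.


Affine F_7-points: {(0, 5), (1, 5), (2, 4), (4, 2), (5, 5), (6, 6)}; count = 6.

For each of the 49 pairs (x, y) ∈ F_7², evaluate f(x, y) mod 7. Record the zeros.
  x = 0: [0↦5, 1↦2, 2↦1, 3↦1, 4↦1, 5↦0, 6↦4]  zeros at y ∈ {5}
  x = 1: [0↦2, 1↦1, 2↦2, 3↦4, 4↦6, 5↦0, 6↦6]  zeros at y ∈ {5}
  x = 2: [0↦1, 1↦4, 2↦2, 3↦1, 4↦0, 5↦5, 6↦1]  zeros at y ∈ {4}
  x = 3: [0↦4, 1↦6, 2↦3, 3↦1, 4↦6, 5↦3, 6↦5]  zeros at y ∈ ∅
  x = 4: [0↦6, 1↦2, 2↦0, 3↦6, 4↦5, 5↦3, 6↦6]  zeros at y ∈ {2}
  x = 5: [0↦2, 1↦1, 2↦2, 3↦4, 4↦6, 5↦0, 6↦6]  zeros at y ∈ {5}
  x = 6: [0↦1, 1↦5, 2↦4, 3↦4, 4↦4, 5↦3, 6↦0]  zeros at y ∈ {6}
Collecting zeros: affine points = {(0, 5), (1, 5), (2, 4), (4, 2), (5, 5), (6, 6)}.
Total count |C(F_7)_aff| = 6.


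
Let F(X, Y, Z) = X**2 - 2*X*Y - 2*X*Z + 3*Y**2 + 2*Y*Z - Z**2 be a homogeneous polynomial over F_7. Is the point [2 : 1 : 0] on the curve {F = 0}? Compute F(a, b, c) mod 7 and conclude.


F(2,1,0) ≡ 3 (mod 7); P is NOT on the curve.

Evaluate F(2, 1, 0) term-by-term (mod 7).
  X**2 ↦ 1·4·1·1 = 4
  -2*X*Y ↦ -2·2·1·1 = -4
  -2*X*Z ↦ -2·2·1·0 = 0
  3*Y**2 ↦ 3·1·1·1 = 3
  2*Y*Z ↦ 2·1·1·0 = 0
  -Z**2 ↦ -1·1·1·0 = 0
Sum: F(2, 1, 0) = (4) + (-4) + (0) + (3) + (0) + (0) = 3.
Reducing mod 7: 3 ≡ 3 (mod 7).
Since F(a, b, c) ≡ 3 ≠ 0 (mod 7), P does NOT lie on the curve.


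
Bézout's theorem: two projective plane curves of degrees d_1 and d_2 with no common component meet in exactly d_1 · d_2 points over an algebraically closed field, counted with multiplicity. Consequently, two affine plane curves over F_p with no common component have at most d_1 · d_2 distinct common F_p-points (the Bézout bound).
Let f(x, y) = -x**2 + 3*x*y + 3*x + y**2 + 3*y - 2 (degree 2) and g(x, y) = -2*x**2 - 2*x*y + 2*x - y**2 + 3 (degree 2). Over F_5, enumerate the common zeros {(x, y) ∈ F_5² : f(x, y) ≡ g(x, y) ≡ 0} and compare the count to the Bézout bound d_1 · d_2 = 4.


Common zeros: {(4, 1)}; count = 1; Bézout bound = 4.

deg(f) = 2, deg(g) = 2, so Bézout bound = 4.
Scan x ∈ F_5. For each x, list the y ∈ F_5 with f(x, y) ≡ 0 and those with g(x, y) ≡ 0 (mod 5); the common zeros in that column are the intersection.
  x = 0: f ≡ 0 at y ∈ ∅; g ≡ 0 at y ∈ ∅; common: ∅.
  x = 1: f ≡ 0 at y ∈ {0, 4}; g ≡ 0 at y ∈ {1, 2}; common: ∅.
  x = 2: f ≡ 0 at y ∈ {0, 1}; g ≡ 0 at y ∈ ∅; common: ∅.
  x = 3: f ≡ 0 at y ∈ ∅; g ≡ 0 at y ∈ {2}; common: ∅.
  x = 4: f ≡ 0 at y ∈ {1, 4}; g ≡ 0 at y ∈ {1}; common: {1}.
Collecting: common zeros = {(4, 1)}, so the count is 1.
Comparison with the Bézout bound: 1 ≤ 4 = deg(f)·deg(g), as expected for curves with no common component (the affine F_5-count falls short of the bound because intersections may lie at infinity, over extension fields, or carry multiplicity).


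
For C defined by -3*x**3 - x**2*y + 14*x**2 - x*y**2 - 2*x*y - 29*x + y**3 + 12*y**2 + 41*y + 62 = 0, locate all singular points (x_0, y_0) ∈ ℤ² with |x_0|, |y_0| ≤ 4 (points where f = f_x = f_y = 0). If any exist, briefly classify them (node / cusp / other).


Singular points: {(2, -3)}; classification: node.

Compute partial derivatives:
  f_x = -9*x**2 - 2*x*y + 28*x - y**2 - 2*y - 29.
  f_y = -x**2 - 2*x*y - 2*x + 3*y**2 + 24*y + 41.
Scan x_0 ∈ {−4, ..., 4}. For each x_0, f_y(x_0, y) is a polynomial in y; find its integer roots y ∈ {−4, ..., 4}, then test f_x and f at those candidates.
  x = -4: f_y(-4, y) = 3*y**2 + 32*y + 33; no integer root y with |y| ≤ 4.
  x = -3: f_y(-3, y) = 3*y**2 + 30*y + 38; no integer root y with |y| ≤ 4.
  x = -2: f_y(-2, y) = 3*y**2 + 28*y + 41; no integer root y with |y| ≤ 4.
  x = -1: f_y(-1, y) = 3*y**2 + 26*y + 42; no integer root y with |y| ≤ 4.
  x = 0: f_y(0, y) = 3*y**2 + 24*y + 41; no integer root y with |y| ≤ 4.
  x = 1: f_y(1, y) = 3*y**2 + 22*y + 38; no integer root y with |y| ≤ 4.
  x = 2: f_y(2, y) = 3*y**2 + 20*y + 33; vanishes at y ∈ {-3}. (2, -3): f_x = 0, f = 0 — SINGULAR.
  x = 3: f_y(3, y) = 3*y**2 + 18*y + 26; no integer root y with |y| ≤ 4.
  x = 4: f_y(4, y) = 3*y**2 + 16*y + 17; no integer root y with |y| ≤ 4.
Only singular point on the grid: (2, -3).
Classify: substitute x = 2 + u, y = -3 + v and expand: f = -3*u**3 - u**2*v - u**2 - u*v**2 + v**3 + v**2.
No constant or linear terms (consistent with a singular point). Quadratic part: -u**2 + v**2. Cubic part: -3*u**3 - u**2*v - u*v**2 + v**3.
The quadratic part v**2 - u**2 = (v − u)(v + u) splits into two distinct linear factors, so there are two distinct tangent lines y − -3 = ±(x − 2) — this is a node (ordinary double point).
Classification: node.


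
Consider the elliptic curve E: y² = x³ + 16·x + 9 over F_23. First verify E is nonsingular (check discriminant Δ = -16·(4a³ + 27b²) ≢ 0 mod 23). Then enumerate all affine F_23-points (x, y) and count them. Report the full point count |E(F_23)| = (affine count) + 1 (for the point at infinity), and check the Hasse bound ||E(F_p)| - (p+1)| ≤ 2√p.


Affine points = {(0, 3), (0, 20), (1, 7), (1, 16), (2, 7), (2, 16), (7, 2), (7, 21), (9, 10), (9, 13), (15, 6), (15, 17), (20, 7), (20, 16)}; affine count = 14; |E(F_23)| = 15.

Discriminant check: Δ ∝ 4a³ + 27b² = 4·16³ + 27·9² = 4·4096 + 27·81 ≡ 10 (mod 23). Nonzero ⇒ E is nonsingular.
For each x ∈ F_23, compute rhs = x³ + 16·x + 9 mod 23, then count y ∈ F_23 with y² ≡ rhs.
  x = 0: rhs = 9, matching y values: 3, 20 (2 points).
  x = 1: rhs = 3, matching y values: 7, 16 (2 points).
  x = 2: rhs = 3, matching y values: 7, 16 (2 points).
  x = 3: rhs = 15, matching y values: none (0 points).
  x = 4: rhs = 22, matching y values: none (0 points).
  x = 5: rhs = 7, matching y values: none (0 points).
  x = 6: rhs = 22, matching y values: none (0 points).
  x = 7: rhs = 4, matching y values: 2, 21 (2 points).
  x = 8: rhs = 5, matching y values: none (0 points).
  x = 9: rhs = 8, matching y values: 10, 13 (2 points).
  x = 10: rhs = 19, matching y values: none (0 points).
  x = 11: rhs = 21, matching y values: none (0 points).
  x = 12: rhs = 20, matching y values: none (0 points).
  x = 13: rhs = 22, matching y values: none (0 points).
  x = 14: rhs = 10, matching y values: none (0 points).
  x = 15: rhs = 13, matching y values: 6, 17 (2 points).
  x = 16: rhs = 14, matching y values: none (0 points).
  x = 17: rhs = 19, matching y values: none (0 points).
  x = 18: rhs = 11, matching y values: none (0 points).
  x = 19: rhs = 19, matching y values: none (0 points).
  x = 20: rhs = 3, matching y values: 7, 16 (2 points).
  x = 21: rhs = 15, matching y values: none (0 points).
  x = 22: rhs = 15, matching y values: none (0 points).
Total affine count: 14.
Full point count |E(F_23)| = 14 + 1 = 15.
Hasse bound: |15 − (23+1)| = |-9| = 9 ≤ 2√23 ≈ 9.5917 ✓.
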